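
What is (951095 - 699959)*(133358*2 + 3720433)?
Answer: 1001316651264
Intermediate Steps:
(951095 - 699959)*(133358*2 + 3720433) = 251136*(266716 + 3720433) = 251136*3987149 = 1001316651264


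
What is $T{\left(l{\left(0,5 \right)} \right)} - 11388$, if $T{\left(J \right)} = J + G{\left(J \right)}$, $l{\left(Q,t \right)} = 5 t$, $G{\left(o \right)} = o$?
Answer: $-11338$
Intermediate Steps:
$T{\left(J \right)} = 2 J$ ($T{\left(J \right)} = J + J = 2 J$)
$T{\left(l{\left(0,5 \right)} \right)} - 11388 = 2 \cdot 5 \cdot 5 - 11388 = 2 \cdot 25 - 11388 = 50 - 11388 = -11338$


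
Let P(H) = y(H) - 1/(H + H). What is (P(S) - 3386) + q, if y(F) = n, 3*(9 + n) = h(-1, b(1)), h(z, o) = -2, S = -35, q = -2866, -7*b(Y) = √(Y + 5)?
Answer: -1314947/210 ≈ -6261.7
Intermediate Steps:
b(Y) = -√(5 + Y)/7 (b(Y) = -√(Y + 5)/7 = -√(5 + Y)/7)
n = -29/3 (n = -9 + (⅓)*(-2) = -9 - ⅔ = -29/3 ≈ -9.6667)
y(F) = -29/3
P(H) = -29/3 - 1/(2*H) (P(H) = -29/3 - 1/(H + H) = -29/3 - 1/(2*H))
(P(S) - 3386) + q = ((⅙)*(-3 - 58*(-35))/(-35) - 3386) - 2866 = ((⅙)*(-1/35)*(-3 + 2030) - 3386) - 2866 = ((⅙)*(-1/35)*2027 - 3386) - 2866 = (-2027/210 - 3386) - 2866 = -713087/210 - 2866 = -1314947/210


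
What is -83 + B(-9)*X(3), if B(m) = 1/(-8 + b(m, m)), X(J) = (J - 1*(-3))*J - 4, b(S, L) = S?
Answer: -1425/17 ≈ -83.823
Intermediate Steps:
X(J) = -4 + J*(3 + J) (X(J) = (J + 3)*J - 4 = (3 + J)*J - 4 = J*(3 + J) - 4 = -4 + J*(3 + J))
B(m) = 1/(-8 + m)
-83 + B(-9)*X(3) = -83 + (-4 + 3**2 + 3*3)/(-8 - 9) = -83 + (-4 + 9 + 9)/(-17) = -83 - 1/17*14 = -83 - 14/17 = -1425/17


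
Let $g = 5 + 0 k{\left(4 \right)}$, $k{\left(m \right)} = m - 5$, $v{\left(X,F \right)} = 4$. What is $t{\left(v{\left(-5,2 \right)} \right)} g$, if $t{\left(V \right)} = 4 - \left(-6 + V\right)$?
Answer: $30$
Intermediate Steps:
$k{\left(m \right)} = -5 + m$
$t{\left(V \right)} = 10 - V$
$g = 5$ ($g = 5 + 0 \left(-5 + 4\right) = 5 + 0 \left(-1\right) = 5 + 0 = 5$)
$t{\left(v{\left(-5,2 \right)} \right)} g = \left(10 - 4\right) 5 = 6 \cdot 5 = 30$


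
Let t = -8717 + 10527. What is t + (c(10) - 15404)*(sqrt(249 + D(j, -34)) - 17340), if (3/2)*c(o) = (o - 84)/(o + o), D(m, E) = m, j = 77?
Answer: 267149942 - 231097*sqrt(326)/15 ≈ 2.6687e+8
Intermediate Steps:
t = 1810
c(o) = (-84 + o)/(3*o) (c(o) = 2*((o - 84)/(o + o))/3 = 2*((-84 + o)/((2*o)))/3 = 2*((-84 + o)*(1/(2*o)))/3 = 2*((-84 + o)/(2*o))/3 = (-84 + o)/(3*o))
t + (c(10) - 15404)*(sqrt(249 + D(j, -34)) - 17340) = 1810 + ((1/3)*(-84 + 10)/10 - 15404)*(sqrt(249 + 77) - 17340) = 1810 + ((1/3)*(1/10)*(-74) - 15404)*(sqrt(326) - 17340) = 1810 + (-37/15 - 15404)*(-17340 + sqrt(326)) = 1810 - 231097*(-17340 + sqrt(326))/15 = 1810 + (267148132 - 231097*sqrt(326)/15) = 267149942 - 231097*sqrt(326)/15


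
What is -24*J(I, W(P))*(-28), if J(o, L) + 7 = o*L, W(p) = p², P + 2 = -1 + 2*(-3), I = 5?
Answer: 267456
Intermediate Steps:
P = -9 (P = -2 + (-1 + 2*(-3)) = -2 + (-1 - 6) = -2 - 7 = -9)
J(o, L) = -7 + L*o (J(o, L) = -7 + o*L = -7 + L*o)
-24*J(I, W(P))*(-28) = -24*(-7 + (-9)²*5)*(-28) = -24*(-7 + 81*5)*(-28) = -24*(-7 + 405)*(-28) = -24*398*(-28) = -9552*(-28) = 267456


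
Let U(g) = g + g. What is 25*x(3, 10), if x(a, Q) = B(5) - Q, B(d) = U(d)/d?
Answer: -200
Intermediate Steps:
U(g) = 2*g
B(d) = 2 (B(d) = (2*d)/d = 2)
x(a, Q) = 2 - Q
25*x(3, 10) = 25*(2 - 1*10) = 25*(2 - 10) = 25*(-8) = -200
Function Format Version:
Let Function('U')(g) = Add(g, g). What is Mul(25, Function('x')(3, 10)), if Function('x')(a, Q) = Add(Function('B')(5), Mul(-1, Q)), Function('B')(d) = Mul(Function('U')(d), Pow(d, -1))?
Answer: -200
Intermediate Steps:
Function('U')(g) = Mul(2, g)
Function('B')(d) = 2 (Function('B')(d) = Mul(Mul(2, d), Pow(d, -1)) = 2)
Function('x')(a, Q) = Add(2, Mul(-1, Q))
Mul(25, Function('x')(3, 10)) = Mul(25, Add(2, Mul(-1, 10))) = Mul(25, Add(2, -10)) = Mul(25, -8) = -200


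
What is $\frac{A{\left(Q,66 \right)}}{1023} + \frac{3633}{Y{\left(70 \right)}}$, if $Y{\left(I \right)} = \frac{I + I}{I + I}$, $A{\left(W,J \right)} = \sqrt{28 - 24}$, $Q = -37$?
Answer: $\frac{3716561}{1023} \approx 3633.0$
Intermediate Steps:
$A{\left(W,J \right)} = 2$ ($A{\left(W,J \right)} = \sqrt{4} = 2$)
$Y{\left(I \right)} = 1$ ($Y{\left(I \right)} = \frac{2 I}{2 I} = 2 I \frac{1}{2 I} = 1$)
$\frac{A{\left(Q,66 \right)}}{1023} + \frac{3633}{Y{\left(70 \right)}} = \frac{2}{1023} + \frac{3633}{1} = 2 \cdot \frac{1}{1023} + 3633 \cdot 1 = \frac{2}{1023} + 3633 = \frac{3716561}{1023}$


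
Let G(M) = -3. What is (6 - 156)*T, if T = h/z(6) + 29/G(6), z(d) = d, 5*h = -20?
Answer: 1550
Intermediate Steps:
h = -4 (h = (⅕)*(-20) = -4)
T = -31/3 (T = -4/6 + 29/(-3) = -4*⅙ + 29*(-⅓) = -⅔ - 29/3 = -31/3 ≈ -10.333)
(6 - 156)*T = (6 - 156)*(-31/3) = -150*(-31/3) = 1550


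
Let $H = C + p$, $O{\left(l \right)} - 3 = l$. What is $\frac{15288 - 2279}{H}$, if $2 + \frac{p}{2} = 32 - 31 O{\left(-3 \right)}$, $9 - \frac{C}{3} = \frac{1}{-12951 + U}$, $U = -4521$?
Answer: $\frac{75764416}{506689} \approx 149.53$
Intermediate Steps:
$O{\left(l \right)} = 3 + l$
$C = \frac{157249}{5824}$ ($C = 27 - \frac{3}{-12951 - 4521} = 27 - \frac{3}{-17472} = 27 - - \frac{1}{5824} = 27 + \frac{1}{5824} = \frac{157249}{5824} \approx 27.0$)
$p = 60$ ($p = -4 + 2 \left(32 - 31 \left(3 - 3\right)\right) = -4 + 2 \left(32 - 0\right) = -4 + 2 \left(32 + 0\right) = -4 + 2 \cdot 32 = -4 + 64 = 60$)
$H = \frac{506689}{5824}$ ($H = \frac{157249}{5824} + 60 = \frac{506689}{5824} \approx 87.0$)
$\frac{15288 - 2279}{H} = \frac{15288 - 2279}{\frac{506689}{5824}} = 13009 \cdot \frac{5824}{506689} = \frac{75764416}{506689}$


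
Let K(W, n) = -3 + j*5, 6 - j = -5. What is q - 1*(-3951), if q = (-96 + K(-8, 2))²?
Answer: 5887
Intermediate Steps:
j = 11 (j = 6 - 1*(-5) = 6 + 5 = 11)
K(W, n) = 52 (K(W, n) = -3 + 11*5 = -3 + 55 = 52)
q = 1936 (q = (-96 + 52)² = (-44)² = 1936)
q - 1*(-3951) = 1936 - 1*(-3951) = 1936 + 3951 = 5887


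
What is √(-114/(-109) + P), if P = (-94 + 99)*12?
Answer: √725286/109 ≈ 7.8132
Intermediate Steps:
P = 60 (P = 5*12 = 60)
√(-114/(-109) + P) = √(-114/(-109) + 60) = √(-1/109*(-114) + 60) = √(114/109 + 60) = √(6654/109) = √725286/109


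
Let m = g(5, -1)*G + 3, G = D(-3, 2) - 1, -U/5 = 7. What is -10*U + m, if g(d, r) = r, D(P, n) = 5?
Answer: 349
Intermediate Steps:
U = -35 (U = -5*7 = -35)
G = 4 (G = 5 - 1 = 4)
m = -1 (m = -1*4 + 3 = -4 + 3 = -1)
-10*U + m = -10*(-35) - 1 = 350 - 1 = 349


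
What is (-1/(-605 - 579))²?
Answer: 1/1401856 ≈ 7.1334e-7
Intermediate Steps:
(-1/(-605 - 579))² = (-1/(-1184))² = (-1*(-1/1184))² = (1/1184)² = 1/1401856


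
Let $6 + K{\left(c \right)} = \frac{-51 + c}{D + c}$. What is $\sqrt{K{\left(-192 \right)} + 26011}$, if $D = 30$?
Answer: $\frac{\sqrt{104026}}{2} \approx 161.27$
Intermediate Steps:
$K{\left(c \right)} = -6 + \frac{-51 + c}{30 + c}$
$\sqrt{K{\left(-192 \right)} + 26011} = \sqrt{\frac{-231 - -960}{30 - 192} + 26011} = \sqrt{\frac{-231 + 960}{-162} + 26011} = \sqrt{\left(- \frac{1}{162}\right) 729 + 26011} = \sqrt{- \frac{9}{2} + 26011} = \sqrt{\frac{52013}{2}} = \frac{\sqrt{104026}}{2}$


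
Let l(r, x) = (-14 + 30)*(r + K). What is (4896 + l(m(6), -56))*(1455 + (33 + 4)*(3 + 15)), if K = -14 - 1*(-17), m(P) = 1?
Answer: 10520160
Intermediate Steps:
K = 3 (K = -14 + 17 = 3)
l(r, x) = 48 + 16*r (l(r, x) = (-14 + 30)*(r + 3) = 16*(3 + r) = 48 + 16*r)
(4896 + l(m(6), -56))*(1455 + (33 + 4)*(3 + 15)) = (4896 + (48 + 16*1))*(1455 + (33 + 4)*(3 + 15)) = (4896 + (48 + 16))*(1455 + 37*18) = (4896 + 64)*(1455 + 666) = 4960*2121 = 10520160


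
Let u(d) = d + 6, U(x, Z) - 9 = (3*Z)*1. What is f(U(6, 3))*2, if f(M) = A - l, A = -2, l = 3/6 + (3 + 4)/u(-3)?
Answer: -29/3 ≈ -9.6667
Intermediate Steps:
U(x, Z) = 9 + 3*Z (U(x, Z) = 9 + (3*Z)*1 = 9 + 3*Z)
u(d) = 6 + d
l = 17/6 (l = 3/6 + (3 + 4)/(6 - 3) = 3*(⅙) + 7/3 = ½ + 7*(⅓) = ½ + 7/3 = 17/6 ≈ 2.8333)
f(M) = -29/6 (f(M) = -2 - 1*17/6 = -2 - 17/6 = -29/6)
f(U(6, 3))*2 = -29/6*2 = -29/3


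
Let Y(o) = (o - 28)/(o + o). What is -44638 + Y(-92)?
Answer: -1026659/23 ≈ -44637.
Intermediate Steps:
Y(o) = (-28 + o)/(2*o) (Y(o) = (-28 + o)/((2*o)) = (-28 + o)*(1/(2*o)) = (-28 + o)/(2*o))
-44638 + Y(-92) = -44638 + (½)*(-28 - 92)/(-92) = -44638 + (½)*(-1/92)*(-120) = -44638 + 15/23 = -1026659/23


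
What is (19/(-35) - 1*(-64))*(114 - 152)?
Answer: -84398/35 ≈ -2411.4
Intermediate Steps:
(19/(-35) - 1*(-64))*(114 - 152) = (19*(-1/35) + 64)*(-38) = (-19/35 + 64)*(-38) = (2221/35)*(-38) = -84398/35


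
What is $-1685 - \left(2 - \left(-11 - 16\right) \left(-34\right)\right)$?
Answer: $-769$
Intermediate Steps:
$-1685 - \left(2 - \left(-11 - 16\right) \left(-34\right)\right) = -1685 - -916 = -1685 + \left(-2 + 918\right) = -1685 + 916 = -769$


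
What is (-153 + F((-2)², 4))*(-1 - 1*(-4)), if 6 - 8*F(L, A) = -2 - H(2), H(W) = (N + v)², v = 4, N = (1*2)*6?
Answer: -360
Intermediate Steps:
N = 12 (N = 2*6 = 12)
H(W) = 256 (H(W) = (12 + 4)² = 16² = 256)
F(L, A) = 33 (F(L, A) = ¾ - (-2 - 1*256)/8 = ¾ - (-2 - 256)/8 = ¾ - ⅛*(-258) = ¾ + 129/4 = 33)
(-153 + F((-2)², 4))*(-1 - 1*(-4)) = (-153 + 33)*(-1 - 1*(-4)) = -120*(-1 + 4) = -120*3 = -360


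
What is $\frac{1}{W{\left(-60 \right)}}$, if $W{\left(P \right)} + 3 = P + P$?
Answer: $- \frac{1}{123} \approx -0.0081301$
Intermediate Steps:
$W{\left(P \right)} = -3 + 2 P$ ($W{\left(P \right)} = -3 + \left(P + P\right) = -3 + 2 P$)
$\frac{1}{W{\left(-60 \right)}} = \frac{1}{-3 + 2 \left(-60\right)} = \frac{1}{-3 - 120} = \frac{1}{-123} = - \frac{1}{123}$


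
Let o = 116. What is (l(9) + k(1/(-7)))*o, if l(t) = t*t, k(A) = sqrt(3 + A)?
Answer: 9396 + 232*sqrt(35)/7 ≈ 9592.1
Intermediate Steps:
l(t) = t**2
(l(9) + k(1/(-7)))*o = (9**2 + sqrt(3 + 1/(-7)))*116 = (81 + sqrt(3 - 1/7))*116 = (81 + sqrt(20/7))*116 = (81 + 2*sqrt(35)/7)*116 = 9396 + 232*sqrt(35)/7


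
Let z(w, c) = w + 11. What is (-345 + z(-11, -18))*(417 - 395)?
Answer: -7590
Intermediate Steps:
z(w, c) = 11 + w
(-345 + z(-11, -18))*(417 - 395) = (-345 + (11 - 11))*(417 - 395) = (-345 + 0)*22 = -345*22 = -7590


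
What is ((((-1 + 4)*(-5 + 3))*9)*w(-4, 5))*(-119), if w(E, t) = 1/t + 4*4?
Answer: 520506/5 ≈ 1.0410e+5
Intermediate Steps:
w(E, t) = 16 + 1/t (w(E, t) = 1/t + 16 = 16 + 1/t)
((((-1 + 4)*(-5 + 3))*9)*w(-4, 5))*(-119) = ((((-1 + 4)*(-5 + 3))*9)*(16 + 1/5))*(-119) = (((3*(-2))*9)*(16 + ⅕))*(-119) = (-6*9*(81/5))*(-119) = -54*81/5*(-119) = -4374/5*(-119) = 520506/5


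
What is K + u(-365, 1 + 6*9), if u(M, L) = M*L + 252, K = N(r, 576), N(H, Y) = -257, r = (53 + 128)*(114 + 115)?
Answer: -20080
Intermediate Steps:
r = 41449 (r = 181*229 = 41449)
K = -257
u(M, L) = 252 + L*M (u(M, L) = L*M + 252 = 252 + L*M)
K + u(-365, 1 + 6*9) = -257 + (252 + (1 + 6*9)*(-365)) = -257 + (252 + (1 + 54)*(-365)) = -257 + (252 + 55*(-365)) = -257 + (252 - 20075) = -257 - 19823 = -20080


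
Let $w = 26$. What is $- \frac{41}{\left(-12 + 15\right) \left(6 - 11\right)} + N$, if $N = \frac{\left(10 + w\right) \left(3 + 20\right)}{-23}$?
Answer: $- \frac{499}{15} \approx -33.267$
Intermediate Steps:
$N = -36$ ($N = \frac{\left(10 + 26\right) \left(3 + 20\right)}{-23} = 36 \cdot 23 \left(- \frac{1}{23}\right) = 828 \left(- \frac{1}{23}\right) = -36$)
$- \frac{41}{\left(-12 + 15\right) \left(6 - 11\right)} + N = - \frac{41}{\left(-12 + 15\right) \left(6 - 11\right)} - 36 = - \frac{41}{3 \left(-5\right)} - 36 = - \frac{41}{-15} - 36 = \left(-41\right) \left(- \frac{1}{15}\right) - 36 = \frac{41}{15} - 36 = - \frac{499}{15}$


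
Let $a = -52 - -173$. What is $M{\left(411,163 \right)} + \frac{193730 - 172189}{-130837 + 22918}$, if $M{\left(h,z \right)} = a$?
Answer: $\frac{13036658}{107919} \approx 120.8$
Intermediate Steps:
$a = 121$ ($a = -52 + 173 = 121$)
$M{\left(h,z \right)} = 121$
$M{\left(411,163 \right)} + \frac{193730 - 172189}{-130837 + 22918} = 121 + \frac{193730 - 172189}{-130837 + 22918} = 121 + \frac{21541}{-107919} = 121 + 21541 \left(- \frac{1}{107919}\right) = 121 - \frac{21541}{107919} = \frac{13036658}{107919}$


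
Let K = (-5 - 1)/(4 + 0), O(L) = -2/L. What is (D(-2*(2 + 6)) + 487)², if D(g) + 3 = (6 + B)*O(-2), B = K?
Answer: 954529/4 ≈ 2.3863e+5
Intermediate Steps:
K = -3/2 (K = -6/4 = -6*¼ = -3/2 ≈ -1.5000)
B = -3/2 ≈ -1.5000
D(g) = 3/2 (D(g) = -3 + (6 - 3/2)*(-2/(-2)) = -3 + 9*(-2*(-½))/2 = -3 + (9/2)*1 = -3 + 9/2 = 3/2)
(D(-2*(2 + 6)) + 487)² = (3/2 + 487)² = (977/2)² = 954529/4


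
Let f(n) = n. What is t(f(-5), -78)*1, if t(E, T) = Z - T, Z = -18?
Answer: 60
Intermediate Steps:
t(E, T) = -18 - T
t(f(-5), -78)*1 = (-18 - 1*(-78))*1 = (-18 + 78)*1 = 60*1 = 60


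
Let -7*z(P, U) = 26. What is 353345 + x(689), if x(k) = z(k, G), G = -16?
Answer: 2473389/7 ≈ 3.5334e+5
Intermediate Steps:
z(P, U) = -26/7 (z(P, U) = -⅐*26 = -26/7)
x(k) = -26/7
353345 + x(689) = 353345 - 26/7 = 2473389/7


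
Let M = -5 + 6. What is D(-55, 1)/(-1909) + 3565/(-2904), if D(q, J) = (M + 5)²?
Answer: -6910129/5543736 ≈ -1.2465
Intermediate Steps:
M = 1
D(q, J) = 36 (D(q, J) = (1 + 5)² = 6² = 36)
D(-55, 1)/(-1909) + 3565/(-2904) = 36/(-1909) + 3565/(-2904) = 36*(-1/1909) + 3565*(-1/2904) = -36/1909 - 3565/2904 = -6910129/5543736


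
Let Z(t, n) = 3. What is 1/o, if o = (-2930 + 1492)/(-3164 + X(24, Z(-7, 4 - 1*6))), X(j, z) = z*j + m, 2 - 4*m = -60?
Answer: 6153/2876 ≈ 2.1394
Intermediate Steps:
m = 31/2 (m = ½ - ¼*(-60) = ½ + 15 = 31/2 ≈ 15.500)
X(j, z) = 31/2 + j*z (X(j, z) = z*j + 31/2 = j*z + 31/2 = 31/2 + j*z)
o = 2876/6153 (o = (-2930 + 1492)/(-3164 + (31/2 + 24*3)) = -1438/(-3164 + (31/2 + 72)) = -1438/(-3164 + 175/2) = -1438/(-6153/2) = -1438*(-2/6153) = 2876/6153 ≈ 0.46741)
1/o = 1/(2876/6153) = 6153/2876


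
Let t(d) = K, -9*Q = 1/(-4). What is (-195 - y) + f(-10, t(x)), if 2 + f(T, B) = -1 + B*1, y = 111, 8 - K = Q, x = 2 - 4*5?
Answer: -10837/36 ≈ -301.03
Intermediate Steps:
Q = 1/36 (Q = -⅑/(-4) = -⅑*(-¼) = 1/36 ≈ 0.027778)
x = -18 (x = 2 - 20 = -18)
K = 287/36 (K = 8 - 1*1/36 = 8 - 1/36 = 287/36 ≈ 7.9722)
t(d) = 287/36
f(T, B) = -3 + B (f(T, B) = -2 + (-1 + B*1) = -2 + (-1 + B) = -3 + B)
(-195 - y) + f(-10, t(x)) = (-195 - 1*111) + (-3 + 287/36) = (-195 - 111) + 179/36 = -306 + 179/36 = -10837/36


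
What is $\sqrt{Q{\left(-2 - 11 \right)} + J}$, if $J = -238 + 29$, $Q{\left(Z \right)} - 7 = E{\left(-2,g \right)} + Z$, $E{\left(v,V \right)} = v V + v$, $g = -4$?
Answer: $i \sqrt{209} \approx 14.457 i$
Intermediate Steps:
$E{\left(v,V \right)} = v + V v$ ($E{\left(v,V \right)} = V v + v = v + V v$)
$Q{\left(Z \right)} = 13 + Z$ ($Q{\left(Z \right)} = 7 + \left(- 2 \left(1 - 4\right) + Z\right) = 7 + \left(\left(-2\right) \left(-3\right) + Z\right) = 7 + \left(6 + Z\right) = 13 + Z$)
$J = -209$
$\sqrt{Q{\left(-2 - 11 \right)} + J} = \sqrt{\left(13 - 13\right) - 209} = \sqrt{0 - 209} = \sqrt{-209} = i \sqrt{209}$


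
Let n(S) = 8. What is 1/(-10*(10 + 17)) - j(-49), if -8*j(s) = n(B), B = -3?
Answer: 269/270 ≈ 0.99630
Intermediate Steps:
j(s) = -1 (j(s) = -1/8*8 = -1)
1/(-10*(10 + 17)) - j(-49) = 1/(-10*(10 + 17)) - 1*(-1) = 1/(-10*27) + 1 = 1/(-270) + 1 = -1/270 + 1 = 269/270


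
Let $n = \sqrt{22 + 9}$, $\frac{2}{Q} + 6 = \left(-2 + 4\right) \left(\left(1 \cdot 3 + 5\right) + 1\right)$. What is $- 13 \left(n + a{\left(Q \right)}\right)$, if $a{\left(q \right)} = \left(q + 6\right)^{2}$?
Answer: $- \frac{17797}{36} - 13 \sqrt{31} \approx -566.74$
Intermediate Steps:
$Q = \frac{1}{6}$ ($Q = \frac{2}{-6 + \left(-2 + 4\right) \left(\left(1 \cdot 3 + 5\right) + 1\right)} = \frac{2}{-6 + 2 \left(\left(3 + 5\right) + 1\right)} = \frac{2}{-6 + 2 \left(8 + 1\right)} = \frac{2}{-6 + 2 \cdot 9} = \frac{2}{-6 + 18} = \frac{2}{12} = 2 \cdot \frac{1}{12} = \frac{1}{6} \approx 0.16667$)
$a{\left(q \right)} = \left(6 + q\right)^{2}$
$n = \sqrt{31} \approx 5.5678$
$- 13 \left(n + a{\left(Q \right)}\right) = - 13 \left(\sqrt{31} + \left(6 + \frac{1}{6}\right)^{2}\right) = - 13 \left(\sqrt{31} + \left(\frac{37}{6}\right)^{2}\right) = - 13 \left(\sqrt{31} + \frac{1369}{36}\right) = - 13 \left(\frac{1369}{36} + \sqrt{31}\right) = - \frac{17797}{36} - 13 \sqrt{31}$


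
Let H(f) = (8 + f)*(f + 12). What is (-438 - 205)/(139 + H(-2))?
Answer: -643/199 ≈ -3.2312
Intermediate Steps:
H(f) = (8 + f)*(12 + f)
(-438 - 205)/(139 + H(-2)) = (-438 - 205)/(139 + (96 + (-2)**2 + 20*(-2))) = -643/(139 + (96 + 4 - 40)) = -643/(139 + 60) = -643/199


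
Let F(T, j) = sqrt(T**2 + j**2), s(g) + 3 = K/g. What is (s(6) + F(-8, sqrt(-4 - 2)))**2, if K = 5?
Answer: 2257/36 - 13*sqrt(58)/3 ≈ 29.693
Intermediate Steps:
s(g) = -3 + 5/g
(s(6) + F(-8, sqrt(-4 - 2)))**2 = ((-3 + 5/6) + sqrt((-8)**2 + (sqrt(-4 - 2))**2))**2 = ((-3 + 5*(1/6)) + sqrt(64 + (sqrt(-6))**2))**2 = ((-3 + 5/6) + sqrt(64 + (I*sqrt(6))**2))**2 = (-13/6 + sqrt(64 - 6))**2 = (-13/6 + sqrt(58))**2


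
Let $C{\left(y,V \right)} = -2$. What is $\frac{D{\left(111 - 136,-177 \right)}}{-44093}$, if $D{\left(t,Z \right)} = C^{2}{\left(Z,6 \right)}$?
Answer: $- \frac{4}{44093} \approx -9.0717 \cdot 10^{-5}$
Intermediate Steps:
$D{\left(t,Z \right)} = 4$ ($D{\left(t,Z \right)} = \left(-2\right)^{2} = 4$)
$\frac{D{\left(111 - 136,-177 \right)}}{-44093} = \frac{4}{-44093} = 4 \left(- \frac{1}{44093}\right) = - \frac{4}{44093}$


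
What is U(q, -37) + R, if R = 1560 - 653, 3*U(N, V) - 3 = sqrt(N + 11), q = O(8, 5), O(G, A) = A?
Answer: 2728/3 ≈ 909.33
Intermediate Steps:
q = 5
U(N, V) = 1 + sqrt(11 + N)/3 (U(N, V) = 1 + sqrt(N + 11)/3 = 1 + sqrt(11 + N)/3)
R = 907
U(q, -37) + R = (1 + sqrt(11 + 5)/3) + 907 = (1 + sqrt(16)/3) + 907 = (1 + (1/3)*4) + 907 = (1 + 4/3) + 907 = 7/3 + 907 = 2728/3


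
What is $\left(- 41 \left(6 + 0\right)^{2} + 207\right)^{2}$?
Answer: $1610361$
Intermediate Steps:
$\left(- 41 \left(6 + 0\right)^{2} + 207\right)^{2} = \left(- 41 \cdot 6^{2} + 207\right)^{2} = \left(\left(-41\right) 36 + 207\right)^{2} = \left(-1476 + 207\right)^{2} = \left(-1269\right)^{2} = 1610361$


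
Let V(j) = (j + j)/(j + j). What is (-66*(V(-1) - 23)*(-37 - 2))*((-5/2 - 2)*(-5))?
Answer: -1274130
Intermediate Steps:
V(j) = 1 (V(j) = (2*j)/((2*j)) = (2*j)*(1/(2*j)) = 1)
(-66*(V(-1) - 23)*(-37 - 2))*((-5/2 - 2)*(-5)) = (-66*(1 - 23)*(-37 - 2))*((-5/2 - 2)*(-5)) = (-(-1452)*(-39))*((-5*1/2 - 2)*(-5)) = (-66*858)*((-5/2 - 2)*(-5)) = -(-254826)*(-5) = -56628*45/2 = -1274130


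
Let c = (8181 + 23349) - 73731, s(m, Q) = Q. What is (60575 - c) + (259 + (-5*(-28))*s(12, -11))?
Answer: 101495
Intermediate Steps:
c = -42201 (c = 31530 - 73731 = -42201)
(60575 - c) + (259 + (-5*(-28))*s(12, -11)) = (60575 - 1*(-42201)) + (259 - 5*(-28)*(-11)) = (60575 + 42201) + (259 + 140*(-11)) = 102776 + (259 - 1540) = 102776 - 1281 = 101495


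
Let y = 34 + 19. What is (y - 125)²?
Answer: 5184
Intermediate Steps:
y = 53
(y - 125)² = (53 - 125)² = (-72)² = 5184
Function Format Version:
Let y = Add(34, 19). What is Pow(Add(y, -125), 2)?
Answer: 5184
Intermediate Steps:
y = 53
Pow(Add(y, -125), 2) = Pow(Add(53, -125), 2) = Pow(-72, 2) = 5184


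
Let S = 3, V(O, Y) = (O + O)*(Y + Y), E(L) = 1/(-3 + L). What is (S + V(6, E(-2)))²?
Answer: 81/25 ≈ 3.2400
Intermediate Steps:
V(O, Y) = 4*O*Y (V(O, Y) = (2*O)*(2*Y) = 4*O*Y)
(S + V(6, E(-2)))² = (3 + 4*6/(-3 - 2))² = (3 + 4*6/(-5))² = (3 + 4*6*(-⅕))² = (3 - 24/5)² = (-9/5)² = 81/25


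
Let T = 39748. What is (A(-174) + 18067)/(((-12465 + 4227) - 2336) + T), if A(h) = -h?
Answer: 629/1006 ≈ 0.62525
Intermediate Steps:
(A(-174) + 18067)/(((-12465 + 4227) - 2336) + T) = (-1*(-174) + 18067)/(((-12465 + 4227) - 2336) + 39748) = (174 + 18067)/((-8238 - 2336) + 39748) = 18241/(-10574 + 39748) = 18241/29174 = 18241*(1/29174) = 629/1006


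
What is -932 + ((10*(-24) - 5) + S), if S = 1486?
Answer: 309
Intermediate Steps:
-932 + ((10*(-24) - 5) + S) = -932 + ((10*(-24) - 5) + 1486) = -932 + ((-240 - 5) + 1486) = -932 + (-245 + 1486) = -932 + 1241 = 309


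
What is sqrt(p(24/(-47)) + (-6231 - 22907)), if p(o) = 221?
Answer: 9*I*sqrt(357) ≈ 170.05*I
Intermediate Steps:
sqrt(p(24/(-47)) + (-6231 - 22907)) = sqrt(221 + (-6231 - 22907)) = sqrt(221 - 29138) = sqrt(-28917) = 9*I*sqrt(357)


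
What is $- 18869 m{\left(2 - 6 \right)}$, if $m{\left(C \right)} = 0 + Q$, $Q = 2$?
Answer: $-37738$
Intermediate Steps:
$m{\left(C \right)} = 2$ ($m{\left(C \right)} = 0 + 2 = 2$)
$- 18869 m{\left(2 - 6 \right)} = \left(-18869\right) 2 = -37738$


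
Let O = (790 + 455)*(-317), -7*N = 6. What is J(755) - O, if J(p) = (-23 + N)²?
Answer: 19366474/49 ≈ 3.9523e+5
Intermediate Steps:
N = -6/7 (N = -⅐*6 = -6/7 ≈ -0.85714)
J(p) = 27889/49 (J(p) = (-23 - 6/7)² = (-167/7)² = 27889/49)
O = -394665 (O = 1245*(-317) = -394665)
J(755) - O = 27889/49 - 1*(-394665) = 27889/49 + 394665 = 19366474/49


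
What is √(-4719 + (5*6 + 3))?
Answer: I*√4686 ≈ 68.454*I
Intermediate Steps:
√(-4719 + (5*6 + 3)) = √(-4719 + (30 + 3)) = √(-4719 + 33) = √(-4686) = I*√4686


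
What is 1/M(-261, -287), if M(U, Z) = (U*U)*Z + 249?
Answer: -1/19550478 ≈ -5.1150e-8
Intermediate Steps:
M(U, Z) = 249 + Z*U² (M(U, Z) = U²*Z + 249 = Z*U² + 249 = 249 + Z*U²)
1/M(-261, -287) = 1/(249 - 287*(-261)²) = 1/(249 - 287*68121) = 1/(249 - 19550727) = 1/(-19550478) = -1/19550478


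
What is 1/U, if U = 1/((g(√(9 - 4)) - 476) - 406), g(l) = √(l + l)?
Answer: -882 + √2*5^(¼) ≈ -879.88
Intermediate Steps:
g(l) = √2*√l (g(l) = √(2*l) = √2*√l)
U = 1/(-882 + √2*5^(¼)) (U = 1/((√2*√(√(9 - 4)) - 476) - 406) = 1/((√2*√(√5) - 476) - 406) = 1/((√2*5^(¼) - 476) - 406) = 1/((-476 + √2*5^(¼)) - 406) = 1/(-882 + √2*5^(¼)) ≈ -0.0011365)
1/U = 1/(-1/(882 - √2*5^(¼))) = -882 + √2*5^(¼)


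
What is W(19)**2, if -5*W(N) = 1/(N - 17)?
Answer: 1/100 ≈ 0.010000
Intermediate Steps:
W(N) = -1/(5*(-17 + N)) (W(N) = -1/(5*(N - 17)) = -1/(5*(-17 + N)))
W(19)**2 = (-1/(-85 + 5*19))**2 = (-1/(-85 + 95))**2 = (-1/10)**2 = 1/100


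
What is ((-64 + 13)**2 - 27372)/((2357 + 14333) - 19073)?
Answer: 24771/2383 ≈ 10.395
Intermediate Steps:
((-64 + 13)**2 - 27372)/((2357 + 14333) - 19073) = ((-51)**2 - 27372)/(16690 - 19073) = (2601 - 27372)/(-2383) = -24771*(-1/2383) = 24771/2383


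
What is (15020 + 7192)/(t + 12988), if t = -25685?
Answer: -22212/12697 ≈ -1.7494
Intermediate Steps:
(15020 + 7192)/(t + 12988) = (15020 + 7192)/(-25685 + 12988) = 22212/(-12697) = 22212*(-1/12697) = -22212/12697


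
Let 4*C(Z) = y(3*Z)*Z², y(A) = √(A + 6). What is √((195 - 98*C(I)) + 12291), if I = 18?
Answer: √(12486 - 15876*√15) ≈ 221.36*I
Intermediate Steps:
y(A) = √(6 + A)
C(Z) = Z²*√(6 + 3*Z)/4 (C(Z) = (√(6 + 3*Z)*Z²)/4 = (Z²*√(6 + 3*Z))/4 = Z²*√(6 + 3*Z)/4)
√((195 - 98*C(I)) + 12291) = √((195 - 49*18²*√(6 + 3*18)/2) + 12291) = √((195 - 49*324*√(6 + 54)/2) + 12291) = √((195 - 49*324*√60/2) + 12291) = √((195 - 49*324*2*√15/2) + 12291) = √((195 - 15876*√15) + 12291) = √(12486 - 15876*√15)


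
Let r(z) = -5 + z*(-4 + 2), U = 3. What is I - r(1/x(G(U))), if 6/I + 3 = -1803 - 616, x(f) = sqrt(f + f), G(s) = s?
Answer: 6052/1211 + sqrt(6)/3 ≈ 5.8140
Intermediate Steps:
x(f) = sqrt(2)*sqrt(f) (x(f) = sqrt(2*f) = sqrt(2)*sqrt(f))
I = -3/1211 (I = 6/(-3 + (-1803 - 616)) = 6/(-3 - 2419) = 6/(-2422) = 6*(-1/2422) = -3/1211 ≈ -0.0024773)
r(z) = -5 - 2*z (r(z) = -5 + z*(-2) = -5 - 2*z)
I - r(1/x(G(U))) = -3/1211 - (-5 - 2*sqrt(6)/6) = -3/1211 - (-5 - sqrt(6)/3) = -3/1211 + (5 + sqrt(6)/3) = 6052/1211 + sqrt(6)/3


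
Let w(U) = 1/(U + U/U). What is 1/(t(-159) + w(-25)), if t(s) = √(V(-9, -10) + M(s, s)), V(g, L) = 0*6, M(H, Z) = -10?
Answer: -24/5761 - 576*I*√10/5761 ≈ -0.0041659 - 0.31617*I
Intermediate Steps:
V(g, L) = 0
t(s) = I*√10 (t(s) = √(0 - 10) = √(-10) = I*√10)
w(U) = 1/(1 + U) (w(U) = 1/(U + 1) = 1/(1 + U))
1/(t(-159) + w(-25)) = 1/(I*√10 + 1/(1 - 25)) = 1/(I*√10 + 1/(-24)) = 1/(I*√10 - 1/24) = 1/(-1/24 + I*√10)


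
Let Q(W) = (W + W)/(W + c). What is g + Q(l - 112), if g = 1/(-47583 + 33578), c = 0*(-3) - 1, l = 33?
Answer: 221271/112040 ≈ 1.9749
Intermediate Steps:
c = -1 (c = 0 - 1 = -1)
g = -1/14005 (g = 1/(-14005) = -1/14005 ≈ -7.1403e-5)
Q(W) = 2*W/(-1 + W) (Q(W) = (W + W)/(W - 1) = (2*W)/(-1 + W) = 2*W/(-1 + W))
g + Q(l - 112) = -1/14005 + 2*(33 - 112)/(-1 + (33 - 112)) = -1/14005 + 2*(-79)/(-1 - 79) = -1/14005 + 2*(-79)/(-80) = -1/14005 + 2*(-79)*(-1/80) = -1/14005 + 79/40 = 221271/112040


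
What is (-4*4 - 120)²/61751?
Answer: 18496/61751 ≈ 0.29953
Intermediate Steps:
(-4*4 - 120)²/61751 = (-16 - 120)²*(1/61751) = (-136)²*(1/61751) = 18496*(1/61751) = 18496/61751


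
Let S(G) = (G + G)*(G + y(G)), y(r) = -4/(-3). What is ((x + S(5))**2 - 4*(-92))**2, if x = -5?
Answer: 1151719969/81 ≈ 1.4219e+7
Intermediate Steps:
y(r) = 4/3 (y(r) = -4*(-1/3) = 4/3)
S(G) = 2*G*(4/3 + G) (S(G) = (G + G)*(G + 4/3) = (2*G)*(4/3 + G) = 2*G*(4/3 + G))
((x + S(5))**2 - 4*(-92))**2 = ((-5 + (2/3)*5*(4 + 3*5))**2 - 4*(-92))**2 = ((-5 + (2/3)*5*(4 + 15))**2 + 368)**2 = ((-5 + (2/3)*5*19)**2 + 368)**2 = ((-5 + 190/3)**2 + 368)**2 = ((175/3)**2 + 368)**2 = (30625/9 + 368)**2 = (33937/9)**2 = 1151719969/81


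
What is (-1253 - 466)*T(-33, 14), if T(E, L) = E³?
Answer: 61775703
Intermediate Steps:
(-1253 - 466)*T(-33, 14) = (-1253 - 466)*(-33)³ = -1719*(-35937) = 61775703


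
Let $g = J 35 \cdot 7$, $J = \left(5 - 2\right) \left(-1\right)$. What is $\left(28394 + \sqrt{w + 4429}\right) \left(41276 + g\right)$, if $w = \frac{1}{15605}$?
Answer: $1151121154 + \frac{364869 \sqrt{13315215930}}{15605} \approx 1.1538 \cdot 10^{9}$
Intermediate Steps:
$J = -3$ ($J = 3 \left(-1\right) = -3$)
$w = \frac{1}{15605} \approx 6.4082 \cdot 10^{-5}$
$g = -735$ ($g = \left(-3\right) 35 \cdot 7 = \left(-105\right) 7 = -735$)
$\left(28394 + \sqrt{w + 4429}\right) \left(41276 + g\right) = \left(28394 + \sqrt{\frac{1}{15605} + 4429}\right) \left(41276 - 735\right) = \left(28394 + \sqrt{\frac{69114546}{15605}}\right) 40541 = \left(28394 + \frac{9 \sqrt{13315215930}}{15605}\right) 40541 = 1151121154 + \frac{364869 \sqrt{13315215930}}{15605}$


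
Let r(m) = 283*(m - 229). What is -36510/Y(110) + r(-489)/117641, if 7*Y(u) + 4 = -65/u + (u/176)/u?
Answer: 1763788615854/31645429 ≈ 55736.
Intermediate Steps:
Y(u) = -703/1232 - 65/(7*u) (Y(u) = -4/7 + (-65/u + (u/176)/u)/7 = -4/7 + (-65/u + 1/176)/7 = -4/7 + (1/176 - 65/u)/7 = -4/7 + (1/1232 - 65/(7*u)) = -703/1232 - 65/(7*u))
r(m) = -64807 + 283*m (r(m) = 283*(-229 + m) = -64807 + 283*m)
-36510/Y(110) + r(-489)/117641 = -36510*135520/(-11440 - 703*110) + (-64807 + 283*(-489))/117641 = -36510*135520/(-11440 - 77330) + (-64807 - 138387)*(1/117641) = -36510/((1/1232)*(1/110)*(-88770)) - 203194*1/117641 = -36510/(-807/1232) - 203194/117641 = -36510*(-1232/807) - 203194/117641 = 14993440/269 - 203194/117641 = 1763788615854/31645429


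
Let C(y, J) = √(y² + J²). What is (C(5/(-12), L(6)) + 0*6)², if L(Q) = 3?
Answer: 1321/144 ≈ 9.1736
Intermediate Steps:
C(y, J) = √(J² + y²)
(C(5/(-12), L(6)) + 0*6)² = (√(3² + (5/(-12))²) + 0*6)² = (√(9 + (5*(-1/12))²) + 0)² = (√(9 + (-5/12)²) + 0)² = (√(9 + 25/144) + 0)² = (√(1321/144) + 0)² = (√1321/12 + 0)² = (√1321/12)² = 1321/144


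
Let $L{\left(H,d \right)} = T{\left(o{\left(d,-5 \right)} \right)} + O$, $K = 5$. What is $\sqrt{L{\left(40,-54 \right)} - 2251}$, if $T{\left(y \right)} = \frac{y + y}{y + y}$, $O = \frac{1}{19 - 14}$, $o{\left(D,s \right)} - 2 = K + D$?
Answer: $\frac{i \sqrt{56245}}{5} \approx 47.432 i$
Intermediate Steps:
$o{\left(D,s \right)} = 7 + D$ ($o{\left(D,s \right)} = 2 + \left(5 + D\right) = 7 + D$)
$O = \frac{1}{5} \approx 0.2$
$T{\left(y \right)} = 1$ ($T{\left(y \right)} = \frac{2 y}{2 y} = 2 y \frac{1}{2 y} = 1$)
$L{\left(H,d \right)} = \frac{6}{5}$ ($L{\left(H,d \right)} = 1 + \frac{1}{5} = \frac{6}{5}$)
$\sqrt{L{\left(40,-54 \right)} - 2251} = \sqrt{\frac{6}{5} - 2251} = \sqrt{- \frac{11249}{5}} = \frac{i \sqrt{56245}}{5}$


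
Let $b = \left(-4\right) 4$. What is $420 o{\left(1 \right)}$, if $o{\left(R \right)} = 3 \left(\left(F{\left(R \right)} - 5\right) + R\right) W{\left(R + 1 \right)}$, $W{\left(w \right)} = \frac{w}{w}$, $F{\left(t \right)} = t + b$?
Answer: $-23940$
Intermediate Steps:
$b = -16$
$F{\left(t \right)} = -16 + t$ ($F{\left(t \right)} = t - 16 = -16 + t$)
$W{\left(w \right)} = 1$
$o{\left(R \right)} = -63 + 6 R$ ($o{\left(R \right)} = 3 \left(\left(\left(-16 + R\right) - 5\right) + R\right) 1 = 3 \left(\left(-21 + R\right) + R\right) 1 = 3 \left(-21 + 2 R\right) 1 = \left(-63 + 6 R\right) 1 = -63 + 6 R$)
$420 o{\left(1 \right)} = 420 \left(-63 + 6 \cdot 1\right) = 420 \left(-63 + 6\right) = 420 \left(-57\right) = -23940$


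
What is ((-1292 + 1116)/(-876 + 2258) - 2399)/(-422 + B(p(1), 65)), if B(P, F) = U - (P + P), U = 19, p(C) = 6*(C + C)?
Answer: 27177/4837 ≈ 5.6186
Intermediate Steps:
p(C) = 12*C (p(C) = 6*(2*C) = 12*C)
B(P, F) = 19 - 2*P (B(P, F) = 19 - (P + P) = 19 - 2*P)
((-1292 + 1116)/(-876 + 2258) - 2399)/(-422 + B(p(1), 65)) = ((-1292 + 1116)/(-876 + 2258) - 2399)/(-422 + (19 - 24)) = (-176/1382 - 2399)/(-422 + (19 - 2*12)) = (-176*1/1382 - 2399)/(-422 + (19 - 24)) = (-88/691 - 2399)/(-422 - 5) = -1657797/691/(-427) = -1657797/691*(-1/427) = 27177/4837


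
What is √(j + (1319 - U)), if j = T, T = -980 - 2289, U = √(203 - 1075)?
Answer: √(-1950 - 2*I*√218) ≈ 0.3343 - 44.16*I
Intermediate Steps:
U = 2*I*√218 (U = √(-872) = 2*I*√218 ≈ 29.53*I)
T = -3269
j = -3269
√(j + (1319 - U)) = √(-3269 + (1319 - 2*I*√218)) = √(-1950 - 2*I*√218)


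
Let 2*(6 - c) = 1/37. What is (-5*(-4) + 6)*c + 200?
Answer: 13159/37 ≈ 355.65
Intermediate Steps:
c = 443/74 (c = 6 - ½/37 = 6 - ½*1/37 = 6 - 1/74 = 443/74 ≈ 5.9865)
(-5*(-4) + 6)*c + 200 = (-5*(-4) + 6)*(443/74) + 200 = (20 + 6)*(443/74) + 200 = 26*(443/74) + 200 = 5759/37 + 200 = 13159/37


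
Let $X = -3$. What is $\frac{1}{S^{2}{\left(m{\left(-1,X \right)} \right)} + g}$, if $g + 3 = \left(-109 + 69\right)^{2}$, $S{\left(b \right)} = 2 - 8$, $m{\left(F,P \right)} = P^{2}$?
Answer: $\frac{1}{1633} \approx 0.00061237$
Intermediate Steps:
$S{\left(b \right)} = -6$ ($S{\left(b \right)} = 2 - 8 = -6$)
$g = 1597$ ($g = -3 + \left(-109 + 69\right)^{2} = -3 + \left(-40\right)^{2} = -3 + 1600 = 1597$)
$\frac{1}{S^{2}{\left(m{\left(-1,X \right)} \right)} + g} = \frac{1}{\left(-6\right)^{2} + 1597} = \frac{1}{36 + 1597} = \frac{1}{1633}$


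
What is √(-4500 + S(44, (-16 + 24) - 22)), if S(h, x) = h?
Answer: 2*I*√1114 ≈ 66.753*I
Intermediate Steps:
√(-4500 + S(44, (-16 + 24) - 22)) = √(-4500 + 44) = √(-4456) = 2*I*√1114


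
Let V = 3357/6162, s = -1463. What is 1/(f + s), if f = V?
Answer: -2054/3003883 ≈ -0.00068378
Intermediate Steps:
V = 1119/2054 (V = 3357*(1/6162) = 1119/2054 ≈ 0.54479)
f = 1119/2054 ≈ 0.54479
1/(f + s) = 1/(1119/2054 - 1463) = 1/(-3003883/2054) = -2054/3003883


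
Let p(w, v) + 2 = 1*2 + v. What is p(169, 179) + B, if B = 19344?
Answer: 19523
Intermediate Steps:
p(w, v) = v (p(w, v) = -2 + (1*2 + v) = -2 + (2 + v) = v)
p(169, 179) + B = 179 + 19344 = 19523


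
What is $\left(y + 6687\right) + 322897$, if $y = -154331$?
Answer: $175253$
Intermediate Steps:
$\left(y + 6687\right) + 322897 = \left(-154331 + 6687\right) + 322897 = -147644 + 322897 = 175253$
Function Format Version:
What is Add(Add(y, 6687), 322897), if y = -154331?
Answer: 175253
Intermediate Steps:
Add(Add(y, 6687), 322897) = Add(Add(-154331, 6687), 322897) = Add(-147644, 322897) = 175253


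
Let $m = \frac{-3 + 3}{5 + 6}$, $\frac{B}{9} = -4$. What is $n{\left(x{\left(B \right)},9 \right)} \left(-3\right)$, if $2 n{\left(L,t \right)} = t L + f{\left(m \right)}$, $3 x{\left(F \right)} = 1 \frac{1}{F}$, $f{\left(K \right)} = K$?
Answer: $\frac{1}{8} \approx 0.125$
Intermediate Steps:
$B = -36$ ($B = 9 \left(-4\right) = -36$)
$m = 0$ ($m = \frac{0}{11} = 0 \cdot \frac{1}{11} = 0$)
$x{\left(F \right)} = \frac{1}{3 F}$ ($x{\left(F \right)} = \frac{1 \frac{1}{F}}{3} = \frac{1}{3 F}$)
$n{\left(L,t \right)} = \frac{L t}{2}$ ($n{\left(L,t \right)} = \frac{t L + 0}{2} = \frac{L t + 0}{2} = \frac{L t}{2}$)
$n{\left(x{\left(B \right)},9 \right)} \left(-3\right) = \frac{1}{2} \frac{1}{3 \left(-36\right)} 9 \left(-3\right) = \frac{1}{2} \cdot \frac{1}{3} \left(- \frac{1}{36}\right) 9 \left(-3\right) = \frac{1}{2} \left(- \frac{1}{108}\right) 9 \left(-3\right) = \left(- \frac{1}{24}\right) \left(-3\right) = \frac{1}{8}$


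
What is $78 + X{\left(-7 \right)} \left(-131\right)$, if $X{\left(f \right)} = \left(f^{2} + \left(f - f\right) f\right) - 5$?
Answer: $-5686$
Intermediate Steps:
$X{\left(f \right)} = -5 + f^{2}$ ($X{\left(f \right)} = \left(f^{2} + 0 f\right) - 5 = \left(f^{2} + 0\right) - 5 = f^{2} - 5 = -5 + f^{2}$)
$78 + X{\left(-7 \right)} \left(-131\right) = 78 + \left(-5 + \left(-7\right)^{2}\right) \left(-131\right) = 78 + \left(-5 + 49\right) \left(-131\right) = 78 + 44 \left(-131\right) = 78 - 5764 = -5686$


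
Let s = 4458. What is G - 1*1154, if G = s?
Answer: 3304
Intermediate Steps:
G = 4458
G - 1*1154 = 4458 - 1*1154 = 4458 - 1154 = 3304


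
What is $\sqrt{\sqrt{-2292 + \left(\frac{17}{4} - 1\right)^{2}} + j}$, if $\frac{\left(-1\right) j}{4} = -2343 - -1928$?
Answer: $\frac{\sqrt{6640 + i \sqrt{36503}}}{2} \approx 40.747 + 0.5861 i$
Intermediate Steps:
$j = 1660$ ($j = - 4 \left(-2343 - -1928\right) = - 4 \left(-2343 + 1928\right) = \left(-4\right) \left(-415\right) = 1660$)
$\sqrt{\sqrt{-2292 + \left(\frac{17}{4} - 1\right)^{2}} + j} = \sqrt{\sqrt{-2292 + \left(\frac{17}{4} - 1\right)^{2}} + 1660} = \sqrt{\sqrt{-2292 + \left(\frac{13}{4}\right)^{2}} + 1660} = \sqrt{\sqrt{-2292 + \frac{169}{16}} + 1660} = \sqrt{\sqrt{- \frac{36503}{16}} + 1660} = \sqrt{\frac{i \sqrt{36503}}{4} + 1660} = \sqrt{1660 + \frac{i \sqrt{36503}}{4}}$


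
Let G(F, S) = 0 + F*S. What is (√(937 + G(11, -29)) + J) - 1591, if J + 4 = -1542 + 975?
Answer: -2162 + √618 ≈ -2137.1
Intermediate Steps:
J = -571 (J = -4 + (-1542 + 975) = -4 - 567 = -571)
G(F, S) = F*S
(√(937 + G(11, -29)) + J) - 1591 = (√(937 + 11*(-29)) - 571) - 1591 = (√(937 - 319) - 571) - 1591 = (√618 - 571) - 1591 = (-571 + √618) - 1591 = -2162 + √618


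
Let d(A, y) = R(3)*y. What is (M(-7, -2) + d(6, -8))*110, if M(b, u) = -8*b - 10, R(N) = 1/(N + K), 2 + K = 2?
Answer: 14300/3 ≈ 4766.7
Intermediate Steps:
K = 0 (K = -2 + 2 = 0)
R(N) = 1/N (R(N) = 1/(N + 0) = 1/N)
d(A, y) = y/3
M(b, u) = -10 - 8*b
(M(-7, -2) + d(6, -8))*110 = ((-10 - 8*(-7)) + (⅓)*(-8))*110 = ((-10 + 56) - 8/3)*110 = (46 - 8/3)*110 = (130/3)*110 = 14300/3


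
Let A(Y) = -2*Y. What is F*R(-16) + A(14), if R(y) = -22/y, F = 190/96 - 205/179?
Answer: -1845793/68736 ≈ -26.853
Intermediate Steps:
F = 7165/8592 (F = 190*(1/96) - 205*1/179 = 95/48 - 205/179 = 7165/8592 ≈ 0.83392)
F*R(-16) + A(14) = 7165*(-22/(-16))/8592 - 2*14 = 7165*(-22*(-1/16))/8592 - 28 = (7165/8592)*(11/8) - 28 = 78815/68736 - 28 = -1845793/68736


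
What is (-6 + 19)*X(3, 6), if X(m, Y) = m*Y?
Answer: 234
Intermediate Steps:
X(m, Y) = Y*m
(-6 + 19)*X(3, 6) = (-6 + 19)*(6*3) = 13*18 = 234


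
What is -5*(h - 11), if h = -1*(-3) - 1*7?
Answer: 75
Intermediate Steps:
h = -4 (h = 3 - 7 = -4)
-5*(h - 11) = -5*(-4 - 11) = -5*(-15) = 75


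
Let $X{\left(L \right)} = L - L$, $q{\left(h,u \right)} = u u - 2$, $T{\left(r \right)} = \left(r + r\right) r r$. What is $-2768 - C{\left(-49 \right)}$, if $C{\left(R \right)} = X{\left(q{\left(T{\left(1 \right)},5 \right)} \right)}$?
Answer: $-2768$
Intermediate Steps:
$T{\left(r \right)} = 2 r^{3}$ ($T{\left(r \right)} = 2 r r r = 2 r^{2} r = 2 r^{3}$)
$q{\left(h,u \right)} = -2 + u^{2}$ ($q{\left(h,u \right)} = u^{2} - 2 = -2 + u^{2}$)
$X{\left(L \right)} = 0$
$C{\left(R \right)} = 0$
$-2768 - C{\left(-49 \right)} = -2768 - 0 = -2768 + 0 = -2768$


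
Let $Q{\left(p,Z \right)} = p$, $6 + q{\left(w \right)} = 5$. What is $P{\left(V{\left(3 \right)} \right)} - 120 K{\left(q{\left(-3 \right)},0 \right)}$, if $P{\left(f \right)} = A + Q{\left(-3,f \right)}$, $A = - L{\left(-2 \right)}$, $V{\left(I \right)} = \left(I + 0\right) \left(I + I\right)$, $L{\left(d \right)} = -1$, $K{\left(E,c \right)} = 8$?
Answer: $-962$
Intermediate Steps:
$q{\left(w \right)} = -1$ ($q{\left(w \right)} = -6 + 5 = -1$)
$V{\left(I \right)} = 2 I^{2}$ ($V{\left(I \right)} = I 2 I = 2 I^{2}$)
$A = 1$ ($A = \left(-1\right) \left(-1\right) = 1$)
$P{\left(f \right)} = -2$ ($P{\left(f \right)} = 1 - 3 = -2$)
$P{\left(V{\left(3 \right)} \right)} - 120 K{\left(q{\left(-3 \right)},0 \right)} = -2 - 960 = -962$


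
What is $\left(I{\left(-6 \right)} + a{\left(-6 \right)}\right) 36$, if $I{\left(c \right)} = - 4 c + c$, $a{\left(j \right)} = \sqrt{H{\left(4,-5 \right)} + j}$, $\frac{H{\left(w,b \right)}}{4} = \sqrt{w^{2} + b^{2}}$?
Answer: $648 + 36 \sqrt{-6 + 4 \sqrt{41}} \approx 807.43$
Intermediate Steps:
$H{\left(w,b \right)} = 4 \sqrt{b^{2} + w^{2}}$ ($H{\left(w,b \right)} = 4 \sqrt{w^{2} + b^{2}} = 4 \sqrt{b^{2} + w^{2}}$)
$a{\left(j \right)} = \sqrt{j + 4 \sqrt{41}}$ ($a{\left(j \right)} = \sqrt{4 \sqrt{\left(-5\right)^{2} + 4^{2}} + j} = \sqrt{4 \sqrt{25 + 16} + j} = \sqrt{4 \sqrt{41} + j} = \sqrt{j + 4 \sqrt{41}}$)
$I{\left(c \right)} = - 3 c$
$\left(I{\left(-6 \right)} + a{\left(-6 \right)}\right) 36 = \left(\left(-3\right) \left(-6\right) + \sqrt{-6 + 4 \sqrt{41}}\right) 36 = \left(18 + \sqrt{-6 + 4 \sqrt{41}}\right) 36 = 648 + 36 \sqrt{-6 + 4 \sqrt{41}}$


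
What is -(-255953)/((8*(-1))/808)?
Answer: -25851253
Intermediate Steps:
-(-255953)/((8*(-1))/808) = -(-255953)/((-8*1/808)) = -(-255953)/(-1/101) = -(-255953)*(-101) = -311*83123 = -25851253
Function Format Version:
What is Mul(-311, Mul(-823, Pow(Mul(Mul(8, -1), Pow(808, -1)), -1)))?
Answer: -25851253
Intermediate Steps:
Mul(-311, Mul(-823, Pow(Mul(Mul(8, -1), Pow(808, -1)), -1))) = Mul(-311, Mul(-823, Pow(Mul(-8, Rational(1, 808)), -1))) = Mul(-311, Mul(-823, Pow(Rational(-1, 101), -1))) = Mul(-311, Mul(-823, -101)) = Mul(-311, 83123) = -25851253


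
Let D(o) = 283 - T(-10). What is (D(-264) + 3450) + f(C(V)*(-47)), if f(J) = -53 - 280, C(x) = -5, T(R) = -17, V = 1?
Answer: 3417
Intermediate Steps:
f(J) = -333
D(o) = 300 (D(o) = 283 - 1*(-17) = 283 + 17 = 300)
(D(-264) + 3450) + f(C(V)*(-47)) = (300 + 3450) - 333 = 3750 - 333 = 3417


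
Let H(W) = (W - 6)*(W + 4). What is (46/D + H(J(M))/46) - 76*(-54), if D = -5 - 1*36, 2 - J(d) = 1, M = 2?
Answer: 7737003/1886 ≈ 4102.3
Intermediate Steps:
J(d) = 1 (J(d) = 2 - 1*1 = 2 - 1 = 1)
D = -41 (D = -5 - 36 = -41)
H(W) = (-6 + W)*(4 + W)
(46/D + H(J(M))/46) - 76*(-54) = (46/(-41) + (-24 + 1**2 - 2*1)/46) - 76*(-54) = (46*(-1/41) + (-24 + 1 - 2)*(1/46)) + 4104 = (-46/41 - 25*1/46) + 4104 = (-46/41 - 25/46) + 4104 = -3141/1886 + 4104 = 7737003/1886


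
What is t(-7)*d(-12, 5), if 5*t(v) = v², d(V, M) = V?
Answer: -588/5 ≈ -117.60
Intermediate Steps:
t(v) = v²/5
t(-7)*d(-12, 5) = ((⅕)*(-7)²)*(-12) = ((⅕)*49)*(-12) = (49/5)*(-12) = -588/5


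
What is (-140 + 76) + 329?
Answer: 265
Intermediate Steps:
(-140 + 76) + 329 = -64 + 329 = 265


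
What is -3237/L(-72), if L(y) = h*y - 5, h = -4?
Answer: -3237/283 ≈ -11.438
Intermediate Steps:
L(y) = -5 - 4*y (L(y) = -4*y - 5 = -5 - 4*y)
-3237/L(-72) = -3237/(-5 - 4*(-72)) = -3237/(-5 + 288) = -3237/283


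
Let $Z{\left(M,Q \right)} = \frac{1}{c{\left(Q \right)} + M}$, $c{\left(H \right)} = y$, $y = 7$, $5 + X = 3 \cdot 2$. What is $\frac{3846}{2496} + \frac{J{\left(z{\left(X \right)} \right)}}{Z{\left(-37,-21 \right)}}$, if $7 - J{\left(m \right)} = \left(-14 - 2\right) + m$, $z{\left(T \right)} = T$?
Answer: $- \frac{273919}{416} \approx -658.46$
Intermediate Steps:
$X = 1$ ($X = -5 + 3 \cdot 2 = -5 + 6 = 1$)
$J{\left(m \right)} = 23 - m$ ($J{\left(m \right)} = 7 - \left(\left(-14 - 2\right) + m\right) = 7 - \left(-16 + m\right) = 23 - m$)
$c{\left(H \right)} = 7$
$Z{\left(M,Q \right)} = \frac{1}{7 + M}$
$\frac{3846}{2496} + \frac{J{\left(z{\left(X \right)} \right)}}{Z{\left(-37,-21 \right)}} = \frac{3846}{2496} + \frac{23 - 1}{\frac{1}{7 - 37}} = 3846 \cdot \frac{1}{2496} + \frac{23 - 1}{\frac{1}{-30}} = \frac{641}{416} + \frac{22}{- \frac{1}{30}} = \frac{641}{416} + 22 \left(-30\right) = \frac{641}{416} - 660 = - \frac{273919}{416}$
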